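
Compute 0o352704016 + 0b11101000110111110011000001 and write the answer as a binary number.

0b111010011110000010011001111

0o352704016 = 0b11101010111000100000001110 in binary.
Add column by column in base 2, right to left:
  0+1 = 1
  1+0 = 1
  1+0 = 1
  1+0 = 1
  0+0 = 0
  0+0 = 0
  0+1 = 1
  0+1 = 1
  0+0 = 0
  0+0 = 0
  0+1 = 1
  1+1 = 0 carry 1
  0+1+1 = 0 carry 1
  0+1+1 = 0 carry 1
  0+1+1 = 0 carry 1
  1+0+1 = 0 carry 1
  1+1+1 = 1 carry 1
  1+1+1 = 1 carry 1
  0+0+1 = 1
  1+0 = 1
  0+0 = 0
  1+1 = 0 carry 1
  0+0+1 = 1
  1+1 = 0 carry 1
  1+1+1 = 1 carry 1
  1+1+1 = 1 carry 1
  final carry 1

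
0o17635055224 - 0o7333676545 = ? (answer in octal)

Subtract column by column in base 8:
  4-5 → 7 (borrow)
  2-4-1 → 5 (borrow)
  2-5-1 → 4 (borrow)
  5-6-1 → 6 (borrow)
  5-7-1 → 5 (borrow)
  0-6-1 → 1 (borrow)
  5-3-1 → 1
  3-3 → 0
  6-3 → 3
  7-7 → 0
  1-0 → 1

0o10301156457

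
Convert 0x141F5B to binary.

Expand each hex digit to 4 bits: 1=0001 4=0100 1=0001 F=1111 5=0101 B=1011.

0b101000001111101011011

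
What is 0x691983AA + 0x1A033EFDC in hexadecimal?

0x2094D7386

Add column by column in base 16, right to left:
  A+C = 6 carry 1
  A+D+1 = 8 carry 1
  3+F+1 = 3 carry 1
  8+E+1 = 7 carry 1
  9+3+1 = D
  1+3 = 4
  9+0 = 9
  6+A = 0 carry 1
  0+1+1 = 2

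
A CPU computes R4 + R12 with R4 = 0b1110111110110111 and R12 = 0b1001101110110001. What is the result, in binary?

0b11000101101101000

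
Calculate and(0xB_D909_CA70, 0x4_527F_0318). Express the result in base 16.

AND each hex digit independently (no carries):
  B&4=0, D&5=5, 9&2=0, 0&7=0, 9&F=9, C&0=0, A&3=2, 7&1=1, 0&8=0

0x050090210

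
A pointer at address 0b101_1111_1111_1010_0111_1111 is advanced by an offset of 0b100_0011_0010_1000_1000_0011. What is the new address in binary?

0b101000110010001100000010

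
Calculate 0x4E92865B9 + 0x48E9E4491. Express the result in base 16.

0x977C6AA4A

Add column by column in base 16, right to left:
  9+1 = A
  B+9 = 4 carry 1
  5+4+1 = A
  6+4 = A
  8+E = 6 carry 1
  2+9+1 = C
  9+E = 7 carry 1
  E+8+1 = 7 carry 1
  4+4+1 = 9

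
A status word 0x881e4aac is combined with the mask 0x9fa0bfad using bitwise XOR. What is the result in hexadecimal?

0x17bef501

XOR each hex digit independently (no carries):
  8^9=1, 8^f=7, 1^a=b, e^0=e, 4^b=f, a^f=5, a^a=0, c^d=1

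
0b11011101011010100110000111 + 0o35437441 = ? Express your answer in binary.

0b11111010111110100010101000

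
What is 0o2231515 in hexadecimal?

Each octal digit is 3 bits: 2=010 2=010 3=011 1=001 5=101 1=001 5=101.
Group the bits into nibbles: 1001 0011 0011 0100 1101 → 9334D.

0x9334D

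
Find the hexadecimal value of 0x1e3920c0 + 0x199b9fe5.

Add column by column in base 16, right to left:
  0+5 = 5
  c+e = a carry 1
  0+f+1 = 0 carry 1
  2+9+1 = c
  9+b = 4 carry 1
  3+9+1 = d
  e+9 = 7 carry 1
  1+1+1 = 3

0x37d4c0a5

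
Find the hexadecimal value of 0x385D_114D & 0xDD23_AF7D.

0x1801014D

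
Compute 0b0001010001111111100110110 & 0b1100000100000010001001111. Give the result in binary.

AND bit by bit (1 only where both bits are 1):
  0001010001111111100110110
& 1100000100000010001001111
= 0000000000000010000000110

0b0000000000000010000000110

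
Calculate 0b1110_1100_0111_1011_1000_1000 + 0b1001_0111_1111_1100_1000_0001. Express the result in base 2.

0b1100001000111100000001001

Add column by column in base 2, right to left:
  0+1 = 1
  0+0 = 0
  0+0 = 0
  1+0 = 1
  0+0 = 0
  0+0 = 0
  0+0 = 0
  1+1 = 0 carry 1
  1+0+1 = 0 carry 1
  1+0+1 = 0 carry 1
  0+1+1 = 0 carry 1
  1+1+1 = 1 carry 1
  1+1+1 = 1 carry 1
  1+1+1 = 1 carry 1
  1+1+1 = 1 carry 1
  0+1+1 = 0 carry 1
  0+1+1 = 0 carry 1
  0+1+1 = 0 carry 1
  1+1+1 = 1 carry 1
  1+0+1 = 0 carry 1
  0+1+1 = 0 carry 1
  1+0+1 = 0 carry 1
  1+0+1 = 0 carry 1
  1+1+1 = 1 carry 1
  final carry 1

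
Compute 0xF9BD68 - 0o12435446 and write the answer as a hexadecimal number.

0xCF8242

0o12435446 = 0x2A3B26 in hexadecimal.
Subtract column by column in base 16:
  8-6 → 2
  6-2 → 4
  D-B → 2
  B-3 → 8
  9-A → F (borrow)
  F-2-1 → C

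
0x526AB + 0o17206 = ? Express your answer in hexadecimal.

0o17206 = 0x1E86 in hexadecimal.
Add column by column in base 16, right to left:
  B+6 = 1 carry 1
  A+8+1 = 3 carry 1
  6+E+1 = 5 carry 1
  2+1+1 = 4
  5+0 = 5

0x54531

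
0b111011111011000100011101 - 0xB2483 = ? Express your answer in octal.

0o71106232

0b111011111011000100011101 = 0o73730435 in octal.
0xB2483 = 0o2622203 in octal.
Subtract column by column in base 8:
  5-3 → 2
  3-0 → 3
  4-2 → 2
  0-2 → 6 (borrow)
  3-2-1 → 0
  7-6 → 1
  3-2 → 1
  7-0 → 7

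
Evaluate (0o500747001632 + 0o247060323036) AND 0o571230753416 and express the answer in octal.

Add column by column in base 8, right to left:
  2+6 = 0 carry 1
  3+3+1 = 7
  6+0 = 6
  1+3 = 4
  0+2 = 2
  0+3 = 3
  7+0 = 7
  4+6 = 2 carry 1
  7+0+1 = 0 carry 1
  0+7+1 = 0 carry 1
  0+4+1 = 5
  5+2 = 7
Sum = 0o750027324670; now AND with 0o571230753416:
  7&5=5, 5&7=5, 0&1=0, 0&2=0, 2&3=2, 7&0=0, 3&7=3, 2&5=0, 4&3=0, 6&4=4, 7&1=1, 0&6=0

0o550020300410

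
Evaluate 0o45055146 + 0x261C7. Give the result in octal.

0x261C7 = 0o460707 in octal.
Add column by column in base 8, right to left:
  6+7 = 5 carry 1
  4+0+1 = 5
  1+7 = 0 carry 1
  5+0+1 = 6
  5+6 = 3 carry 1
  0+4+1 = 5
  5+0 = 5
  4+0 = 4

0o45536055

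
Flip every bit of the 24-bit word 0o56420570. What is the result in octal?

0o21357207

Each oct digit d becomes 7−d:
  5→2, 6→1, 4→3, 2→5, 0→7, 5→2, 7→0, 0→7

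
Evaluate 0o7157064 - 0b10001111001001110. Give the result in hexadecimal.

0o7157064 = 0x1CDE34 in hexadecimal.
0b10001111001001110 = 0x11E4E in hexadecimal.
Subtract column by column in base 16:
  4-E → 6 (borrow)
  3-4-1 → E (borrow)
  E-E-1 → F (borrow)
  D-1-1 → B
  C-1 → B
  1-0 → 1

0x1BBFE6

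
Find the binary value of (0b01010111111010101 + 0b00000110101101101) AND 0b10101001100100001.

0b1000100000000

Add column by column in base 2, right to left:
  1+1 = 0 carry 1
  0+0+1 = 1
  1+1 = 0 carry 1
  0+1+1 = 0 carry 1
  1+0+1 = 0 carry 1
  0+1+1 = 0 carry 1
  1+1+1 = 1 carry 1
  1+0+1 = 0 carry 1
  1+1+1 = 1 carry 1
  1+0+1 = 0 carry 1
  1+1+1 = 1 carry 1
  1+1+1 = 1 carry 1
  0+0+1 = 1
  1+0 = 1
  0+0 = 0
  1+0 = 1
Sum = 0b1011110101000010; now AND with 0b10101001100100001:
  01011110101000010
& 10101001100100001
= 00001000100000000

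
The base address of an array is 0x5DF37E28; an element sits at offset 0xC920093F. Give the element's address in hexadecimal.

0x127138767

Add column by column in base 16, right to left:
  8+F = 7 carry 1
  2+3+1 = 6
  E+9 = 7 carry 1
  7+0+1 = 8
  3+0 = 3
  F+2 = 1 carry 1
  D+9+1 = 7 carry 1
  5+C+1 = 2 carry 1
  final carry 1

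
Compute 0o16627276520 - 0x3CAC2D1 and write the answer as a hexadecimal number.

0x7292BA7F

0o16627276520 = 0x765D7D50 in hexadecimal.
Subtract column by column in base 16:
  0-1 → F (borrow)
  5-D-1 → 7 (borrow)
  D-2-1 → A
  7-C → B (borrow)
  D-A-1 → 2
  5-C → 9 (borrow)
  6-3-1 → 2
  7-0 → 7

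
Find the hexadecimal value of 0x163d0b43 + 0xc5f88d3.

Add column by column in base 16, right to left:
  3+3 = 6
  4+d = 1 carry 1
  b+8+1 = 4 carry 1
  0+8+1 = 9
  d+f = c carry 1
  3+5+1 = 9
  6+c = 2 carry 1
  1+0+1 = 2

0x229c9416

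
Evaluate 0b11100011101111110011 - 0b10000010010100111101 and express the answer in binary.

Subtract column by column in base 2:
  1-1 → 0
  1-0 → 1
  0-1 → 1 (borrow)
  0-1-1 → 0 (borrow)
  1-1-1 → 1 (borrow)
  1-1-1 → 1 (borrow)
  1-0-1 → 0
  1-0 → 1
  1-1 → 0
  1-0 → 1
  0-1 → 1 (borrow)
  1-0-1 → 0
  1-0 → 1
  1-1 → 0
  0-0 → 0
  0-0 → 0
  0-0 → 0
  1-0 → 1
  1-0 → 1
  1-1 → 0

0b1100001011010110110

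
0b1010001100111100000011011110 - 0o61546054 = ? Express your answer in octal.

0o1133172262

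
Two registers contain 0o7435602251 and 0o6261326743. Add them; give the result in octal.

0o15717131214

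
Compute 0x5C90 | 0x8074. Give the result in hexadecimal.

0xDCF4

OR each hex digit independently (no carries):
  5|8=D, C|0=C, 9|7=F, 0|4=4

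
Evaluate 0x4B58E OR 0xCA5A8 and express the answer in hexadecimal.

OR each hex digit independently (no carries):
  4|C=C, B|A=B, 5|5=5, 8|A=A, E|8=E

0xCB5AE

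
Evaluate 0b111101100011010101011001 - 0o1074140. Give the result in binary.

0b111100011011110011111001

0o1074140 = 0b1000111100001100000 in binary.
Subtract column by column in base 2:
  1-0 → 1
  0-0 → 0
  0-0 → 0
  1-0 → 1
  1-0 → 1
  0-1 → 1 (borrow)
  1-1-1 → 1 (borrow)
  0-0-1 → 1 (borrow)
  1-0-1 → 0
  0-0 → 0
  1-0 → 1
  0-1 → 1 (borrow)
  1-1-1 → 1 (borrow)
  1-1-1 → 1 (borrow)
  0-1-1 → 0 (borrow)
  0-0-1 → 1 (borrow)
  0-0-1 → 1 (borrow)
  1-0-1 → 0
  1-1 → 0
  0-0 → 0
  1-0 → 1
  1-0 → 1
  1-0 → 1
  1-0 → 1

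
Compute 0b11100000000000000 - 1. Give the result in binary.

The trailing 14 digits are 0, so subtracting 1 borrows through: they become 1 and the next digit up decrements.

0b11011111111111111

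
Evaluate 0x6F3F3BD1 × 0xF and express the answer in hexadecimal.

0x684B4813F

Multiply each base-16 digit by 15, carrying:
  1×15 = 15 → write F
  D×15 = 195 → write 3 carry 12
  B×15+12 = 177 → write 1 carry 11
  3×15+11 = 56 → write 8 carry 3
  F×15+3 = 228 → write 4 carry 14
  3×15+14 = 59 → write B carry 3
  F×15+3 = 228 → write 4 carry 14
  6×15+14 = 104 → write 8 carry 6
  remaining carry: 6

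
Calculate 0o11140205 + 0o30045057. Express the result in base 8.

0o41205264

Add column by column in base 8, right to left:
  5+7 = 4 carry 1
  0+5+1 = 6
  2+0 = 2
  0+5 = 5
  4+4 = 0 carry 1
  1+0+1 = 2
  1+0 = 1
  1+3 = 4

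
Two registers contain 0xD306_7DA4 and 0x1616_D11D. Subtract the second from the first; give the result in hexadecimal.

0xBCEFAC87

Subtract column by column in base 16:
  4-D → 7 (borrow)
  A-1-1 → 8
  D-1 → C
  7-D → A (borrow)
  6-6-1 → F (borrow)
  0-1-1 → E (borrow)
  3-6-1 → C (borrow)
  D-1-1 → B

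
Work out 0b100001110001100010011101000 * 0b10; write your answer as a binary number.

0b1000011100011000100111010000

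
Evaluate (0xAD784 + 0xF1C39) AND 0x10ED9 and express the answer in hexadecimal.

Add column by column in base 16, right to left:
  4+9 = D
  8+3 = B
  7+C = 3 carry 1
  D+1+1 = F
  A+F = 9 carry 1
  final carry 1
Sum = 0x19F3BD; now AND with 0x10ED9:
  1&0=0, 9&1=1, F&0=0, 3&E=2, B&D=9, D&9=9

0x10299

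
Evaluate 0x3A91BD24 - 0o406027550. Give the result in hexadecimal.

0x36798DBC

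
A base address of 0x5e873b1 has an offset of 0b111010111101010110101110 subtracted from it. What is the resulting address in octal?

0x5e873b1 = 0o572071661 in octal.
0b111010111101010110101110 = 0o72752656 in octal.
Subtract column by column in base 8:
  1-6 → 3 (borrow)
  6-5-1 → 0
  6-6 → 0
  1-2 → 7 (borrow)
  7-5-1 → 1
  0-7 → 1 (borrow)
  2-2-1 → 7 (borrow)
  7-7-1 → 7 (borrow)
  5-0-1 → 4

0o477117003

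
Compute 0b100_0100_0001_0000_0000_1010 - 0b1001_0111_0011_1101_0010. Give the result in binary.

0b1110101001110000111000

Subtract column by column in base 2:
  0-0 → 0
  1-1 → 0
  0-0 → 0
  1-0 → 1
  0-1 → 1 (borrow)
  0-0-1 → 1 (borrow)
  0-1-1 → 0 (borrow)
  0-1-1 → 0 (borrow)
  0-1-1 → 0 (borrow)
  0-1-1 → 0 (borrow)
  0-0-1 → 1 (borrow)
  0-0-1 → 1 (borrow)
  1-1-1 → 1 (borrow)
  0-1-1 → 0 (borrow)
  0-1-1 → 0 (borrow)
  0-0-1 → 1 (borrow)
  0-1-1 → 0 (borrow)
  0-0-1 → 1 (borrow)
  1-0-1 → 0
  0-1 → 1 (borrow)
  0-0-1 → 1 (borrow)
  0-0-1 → 1 (borrow)
  1-0-1 → 0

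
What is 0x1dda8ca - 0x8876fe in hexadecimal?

0x15531cc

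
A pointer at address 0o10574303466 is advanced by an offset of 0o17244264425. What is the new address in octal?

0o30040570113

Add column by column in base 8, right to left:
  6+5 = 3 carry 1
  6+2+1 = 1 carry 1
  4+4+1 = 1 carry 1
  3+4+1 = 0 carry 1
  0+6+1 = 7
  3+2 = 5
  4+4 = 0 carry 1
  7+4+1 = 4 carry 1
  5+2+1 = 0 carry 1
  0+7+1 = 0 carry 1
  1+1+1 = 3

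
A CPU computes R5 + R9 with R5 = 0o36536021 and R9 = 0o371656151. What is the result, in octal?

Add column by column in base 8, right to left:
  1+1 = 2
  2+5 = 7
  0+1 = 1
  6+6 = 4 carry 1
  3+5+1 = 1 carry 1
  5+6+1 = 4 carry 1
  6+1+1 = 0 carry 1
  3+7+1 = 3 carry 1
  0+3+1 = 4

0o430414172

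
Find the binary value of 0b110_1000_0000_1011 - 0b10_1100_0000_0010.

Subtract column by column in base 2:
  1-0 → 1
  1-1 → 0
  0-0 → 0
  1-0 → 1
  0-0 → 0
  0-0 → 0
  0-0 → 0
  0-0 → 0
  0-0 → 0
  0-0 → 0
  0-1 → 1 (borrow)
  1-1-1 → 1 (borrow)
  0-0-1 → 1 (borrow)
  1-1-1 → 1 (borrow)
  1-0-1 → 0

0b11110000001001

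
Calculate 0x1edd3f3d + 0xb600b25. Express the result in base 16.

Add column by column in base 16, right to left:
  d+5 = 2 carry 1
  3+2+1 = 6
  f+b = a carry 1
  3+0+1 = 4
  d+0 = d
  d+6 = 3 carry 1
  e+b+1 = a carry 1
  1+0+1 = 2

0x2a3d4a62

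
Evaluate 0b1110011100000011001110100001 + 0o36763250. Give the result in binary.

0b1110111011000001101001001001

0o36763250 = 0b11110111110011010101000 in binary.
Add column by column in base 2, right to left:
  1+0 = 1
  0+0 = 0
  0+0 = 0
  0+1 = 1
  0+0 = 0
  1+1 = 0 carry 1
  0+0+1 = 1
  1+1 = 0 carry 1
  1+0+1 = 0 carry 1
  1+1+1 = 1 carry 1
  0+1+1 = 0 carry 1
  0+0+1 = 1
  1+0 = 1
  1+1 = 0 carry 1
  0+1+1 = 0 carry 1
  0+1+1 = 0 carry 1
  0+1+1 = 0 carry 1
  0+1+1 = 0 carry 1
  0+0+1 = 1
  0+1 = 1
  1+1 = 0 carry 1
  1+1+1 = 1 carry 1
  1+1+1 = 1 carry 1
  0+0+1 = 1
  0+0 = 0
  1+0 = 1
  1+0 = 1
  1+0 = 1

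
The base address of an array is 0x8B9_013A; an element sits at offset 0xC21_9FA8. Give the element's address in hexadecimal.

0x14DAA0E2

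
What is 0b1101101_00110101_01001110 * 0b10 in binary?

0b110110100110101010011100

Multiply each base-2 digit by 2, carrying:
  0×2 = 0 → write 0
  1×2 = 2 → write 0 carry 1
  1×2+1 = 3 → write 1 carry 1
  1×2+1 = 3 → write 1 carry 1
  0×2+1 = 1 → write 1
  0×2 = 0 → write 0
  1×2 = 2 → write 0 carry 1
  0×2+1 = 1 → write 1
  1×2 = 2 → write 0 carry 1
  0×2+1 = 1 → write 1
  1×2 = 2 → write 0 carry 1
  0×2+1 = 1 → write 1
  1×2 = 2 → write 0 carry 1
  1×2+1 = 3 → write 1 carry 1
  0×2+1 = 1 → write 1
  0×2 = 0 → write 0
  1×2 = 2 → write 0 carry 1
  0×2+1 = 1 → write 1
  1×2 = 2 → write 0 carry 1
  1×2+1 = 3 → write 1 carry 1
  0×2+1 = 1 → write 1
  1×2 = 2 → write 0 carry 1
  1×2+1 = 3 → write 1 carry 1
  remaining carry: 1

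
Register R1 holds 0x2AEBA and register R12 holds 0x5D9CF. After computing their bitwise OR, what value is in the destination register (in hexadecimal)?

OR each hex digit independently (no carries):
  2|5=7, A|D=F, E|9=F, B|C=F, A|F=F

0x7FFFF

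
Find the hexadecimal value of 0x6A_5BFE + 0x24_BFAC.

Add column by column in base 16, right to left:
  E+C = A carry 1
  F+A+1 = A carry 1
  B+F+1 = B carry 1
  5+B+1 = 1 carry 1
  A+4+1 = F
  6+2 = 8

0x8F1BAA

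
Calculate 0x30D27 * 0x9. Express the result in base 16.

0x1B765F

Multiply each base-16 digit by 9, carrying:
  7×9 = 63 → write F carry 3
  2×9+3 = 21 → write 5 carry 1
  D×9+1 = 118 → write 6 carry 7
  0×9+7 = 7 → write 7
  3×9 = 27 → write B carry 1
  remaining carry: 1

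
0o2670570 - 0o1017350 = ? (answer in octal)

Subtract column by column in base 8:
  0-0 → 0
  7-5 → 2
  5-3 → 2
  0-7 → 1 (borrow)
  7-1-1 → 5
  6-0 → 6
  2-1 → 1

0o1651220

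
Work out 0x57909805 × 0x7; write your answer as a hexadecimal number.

0x264f42823

Multiply each base-16 digit by 7, carrying:
  5×7 = 35 → write 3 carry 2
  0×7+2 = 2 → write 2
  8×7 = 56 → write 8 carry 3
  9×7+3 = 66 → write 2 carry 4
  0×7+4 = 4 → write 4
  9×7 = 63 → write f carry 3
  7×7+3 = 52 → write 4 carry 3
  5×7+3 = 38 → write 6 carry 2
  remaining carry: 2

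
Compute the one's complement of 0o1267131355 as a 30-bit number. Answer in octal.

Each oct digit d becomes 7−d:
  1→6, 2→5, 6→1, 7→0, 1→6, 3→4, 1→6, 3→4, 5→2, 5→2

0o6510646422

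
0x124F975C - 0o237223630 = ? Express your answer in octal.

0x124F975C = 0o2223713534 in octal.
Subtract column by column in base 8:
  4-0 → 4
  3-3 → 0
  5-6 → 7 (borrow)
  3-3-1 → 7 (borrow)
  1-2-1 → 6 (borrow)
  7-2-1 → 4
  3-7 → 4 (borrow)
  2-3-1 → 6 (borrow)
  2-2-1 → 7 (borrow)
  2-0-1 → 1

0o1764467704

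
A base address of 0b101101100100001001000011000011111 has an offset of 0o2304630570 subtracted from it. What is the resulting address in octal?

0b101101100100001001000011000011111 = 0o55441103037 in octal.
Subtract column by column in base 8:
  7-0 → 7
  3-7 → 4 (borrow)
  0-5-1 → 2 (borrow)
  3-0-1 → 2
  0-3 → 5 (borrow)
  1-6-1 → 2 (borrow)
  1-4-1 → 4 (borrow)
  4-0-1 → 3
  4-3 → 1
  5-2 → 3
  5-0 → 5

0o53134252247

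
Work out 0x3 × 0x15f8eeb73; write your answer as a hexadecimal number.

Multiply each base-16 digit by 3, carrying:
  3×3 = 9 → write 9
  7×3 = 21 → write 5 carry 1
  b×3+1 = 34 → write 2 carry 2
  e×3+2 = 44 → write c carry 2
  e×3+2 = 44 → write c carry 2
  8×3+2 = 26 → write a carry 1
  f×3+1 = 46 → write e carry 2
  5×3+2 = 17 → write 1 carry 1
  1×3+1 = 4 → write 4

0x41eacc259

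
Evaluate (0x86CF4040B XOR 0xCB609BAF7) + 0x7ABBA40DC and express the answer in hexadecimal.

First 0x86CF4040B XOR 0xCB609BAF7 = 0x4DAFDBEFC.
Add column by column in base 16, right to left:
  C+C = 8 carry 1
  F+D+1 = D carry 1
  E+0+1 = F
  B+4 = F
  D+A = 7 carry 1
  F+B+1 = B carry 1
  A+B+1 = 6 carry 1
  D+A+1 = 8 carry 1
  4+7+1 = C

0xC86B7FFD8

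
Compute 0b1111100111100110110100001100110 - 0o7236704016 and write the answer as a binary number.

0b1000010011101111110000001011000

0o7236704016 = 0b111010011110111000100000001110 in binary.
Subtract column by column in base 2:
  0-0 → 0
  1-1 → 0
  1-1 → 0
  0-1 → 1 (borrow)
  0-0-1 → 1 (borrow)
  1-0-1 → 0
  1-0 → 1
  0-0 → 0
  0-0 → 0
  0-0 → 0
  0-0 → 0
  1-1 → 0
  0-0 → 0
  1-0 → 1
  1-0 → 1
  0-1 → 1 (borrow)
  1-1-1 → 1 (borrow)
  1-1-1 → 1 (borrow)
  0-0-1 → 1 (borrow)
  0-1-1 → 0 (borrow)
  1-1-1 → 1 (borrow)
  1-1-1 → 1 (borrow)
  1-1-1 → 1 (borrow)
  1-0-1 → 0
  0-0 → 0
  0-1 → 1 (borrow)
  1-0-1 → 0
  1-1 → 0
  1-1 → 0
  1-1 → 0
  1-0 → 1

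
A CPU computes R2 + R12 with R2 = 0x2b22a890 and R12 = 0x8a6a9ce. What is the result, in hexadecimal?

Add column by column in base 16, right to left:
  0+e = e
  9+c = 5 carry 1
  8+9+1 = 2 carry 1
  a+a+1 = 5 carry 1
  2+6+1 = 9
  2+a = c
  b+8 = 3 carry 1
  2+0+1 = 3

0x33c9525e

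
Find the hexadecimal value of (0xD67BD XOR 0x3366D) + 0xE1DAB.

0x1C6F7B

First 0xD67BD XOR 0x3366D = 0xE51D0.
Add column by column in base 16, right to left:
  0+B = B
  D+A = 7 carry 1
  1+D+1 = F
  5+1 = 6
  E+E = C carry 1
  final carry 1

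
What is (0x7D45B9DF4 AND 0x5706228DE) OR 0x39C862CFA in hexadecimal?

0x7DCC62CFE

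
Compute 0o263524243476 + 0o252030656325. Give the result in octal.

Add column by column in base 8, right to left:
  6+5 = 3 carry 1
  7+2+1 = 2 carry 1
  4+3+1 = 0 carry 1
  3+6+1 = 2 carry 1
  4+5+1 = 2 carry 1
  2+6+1 = 1 carry 1
  4+0+1 = 5
  2+3 = 5
  5+0 = 5
  3+2 = 5
  6+5 = 3 carry 1
  2+2+1 = 5

0o535555122023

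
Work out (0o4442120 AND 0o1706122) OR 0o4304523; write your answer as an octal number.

0o4442120 AND 0o1706122 = 0o0402120.
Then OR with 0o4304523.

0o4706523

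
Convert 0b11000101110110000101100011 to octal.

0o305660543

Group the bits in threes: 011 000 101 110 110 000 101 100 011 → 305660543.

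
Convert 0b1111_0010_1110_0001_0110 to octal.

Group the bits in threes: 011 110 010 111 000 010 110 → 3627026.

0o3627026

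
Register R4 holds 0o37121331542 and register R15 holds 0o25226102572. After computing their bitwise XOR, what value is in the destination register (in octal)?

XOR each oct digit independently (no carries):
  3^2=1, 7^5=2, 1^2=3, 2^2=0, 1^6=7, 3^1=2, 3^0=3, 1^2=3, 5^5=0, 4^7=3, 2^2=0

0o12307233030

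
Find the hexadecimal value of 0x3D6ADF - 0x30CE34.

0xC9CAB

Subtract column by column in base 16:
  F-4 → B
  D-3 → A
  A-E → C (borrow)
  6-C-1 → 9 (borrow)
  D-0-1 → C
  3-3 → 0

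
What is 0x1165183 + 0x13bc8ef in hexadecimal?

0x2521a72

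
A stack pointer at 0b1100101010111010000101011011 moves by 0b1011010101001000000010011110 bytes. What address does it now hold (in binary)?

0b11000000000000010000111111001

Add column by column in base 2, right to left:
  1+0 = 1
  1+1 = 0 carry 1
  0+1+1 = 0 carry 1
  1+1+1 = 1 carry 1
  1+1+1 = 1 carry 1
  0+0+1 = 1
  1+0 = 1
  0+1 = 1
  1+0 = 1
  0+0 = 0
  0+0 = 0
  0+0 = 0
  0+0 = 0
  1+0 = 1
  0+0 = 0
  1+1 = 0 carry 1
  1+0+1 = 0 carry 1
  1+0+1 = 0 carry 1
  0+1+1 = 0 carry 1
  1+0+1 = 0 carry 1
  0+1+1 = 0 carry 1
  1+0+1 = 0 carry 1
  0+1+1 = 0 carry 1
  1+0+1 = 0 carry 1
  0+1+1 = 0 carry 1
  0+1+1 = 0 carry 1
  1+0+1 = 0 carry 1
  1+1+1 = 1 carry 1
  final carry 1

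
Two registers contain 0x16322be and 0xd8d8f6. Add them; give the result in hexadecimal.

0x23bfbb4

Add column by column in base 16, right to left:
  e+6 = 4 carry 1
  b+f+1 = b carry 1
  2+8+1 = b
  2+d = f
  3+8 = b
  6+d = 3 carry 1
  1+0+1 = 2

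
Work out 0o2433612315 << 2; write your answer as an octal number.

0o12157051464

2 bits is not a whole number of base-8 digits; in binary: 10100011011110001010011001101 << 2 = 1010001101111000101001100110100.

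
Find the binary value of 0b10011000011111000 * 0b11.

0b111001001011101000

Multiply each base-2 digit by 3, carrying:
  0×3 = 0 → write 0
  0×3 = 0 → write 0
  0×3 = 0 → write 0
  1×3 = 3 → write 1 carry 1
  1×3+1 = 4 → write 0 carry 2
  1×3+2 = 5 → write 1 carry 2
  1×3+2 = 5 → write 1 carry 2
  1×3+2 = 5 → write 1 carry 2
  0×3+2 = 2 → write 0 carry 1
  0×3+1 = 1 → write 1
  0×3 = 0 → write 0
  0×3 = 0 → write 0
  1×3 = 3 → write 1 carry 1
  1×3+1 = 4 → write 0 carry 2
  0×3+2 = 2 → write 0 carry 1
  0×3+1 = 1 → write 1
  1×3 = 3 → write 1 carry 1
  remaining carry: 1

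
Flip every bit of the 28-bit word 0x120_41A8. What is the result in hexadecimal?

0xEDFBE57

Each hex digit d becomes F−d:
  1→E, 2→D, 0→F, 4→B, 1→E, A→5, 8→7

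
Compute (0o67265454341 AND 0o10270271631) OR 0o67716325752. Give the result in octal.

0o67776375753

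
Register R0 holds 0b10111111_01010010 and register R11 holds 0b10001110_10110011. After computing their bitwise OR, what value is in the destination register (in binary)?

OR bit by bit (1 where either bit is 1):
  1011111101010010
| 1000111010110011
= 1011111111110011

0b1011111111110011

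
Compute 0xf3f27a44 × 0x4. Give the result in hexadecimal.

Multiply each base-16 digit by 4, carrying:
  4×4 = 16 → write 0 carry 1
  4×4+1 = 17 → write 1 carry 1
  a×4+1 = 41 → write 9 carry 2
  7×4+2 = 30 → write e carry 1
  2×4+1 = 9 → write 9
  f×4 = 60 → write c carry 3
  3×4+3 = 15 → write f
  f×4 = 60 → write c carry 3
  remaining carry: 3

0x3cfc9e910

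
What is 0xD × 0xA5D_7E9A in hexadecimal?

Multiply each base-16 digit by 13, carrying:
  A×13 = 130 → write 2 carry 8
  9×13+8 = 125 → write D carry 7
  E×13+7 = 189 → write D carry 11
  7×13+11 = 102 → write 6 carry 6
  D×13+6 = 175 → write F carry 10
  5×13+10 = 75 → write B carry 4
  A×13+4 = 134 → write 6 carry 8
  remaining carry: 8

0x86BF6DD2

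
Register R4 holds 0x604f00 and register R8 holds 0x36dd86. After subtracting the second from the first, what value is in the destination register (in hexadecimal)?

Subtract column by column in base 16:
  0-6 → a (borrow)
  0-8-1 → 7 (borrow)
  f-d-1 → 1
  4-d → 7 (borrow)
  0-6-1 → 9 (borrow)
  6-3-1 → 2

0x29717a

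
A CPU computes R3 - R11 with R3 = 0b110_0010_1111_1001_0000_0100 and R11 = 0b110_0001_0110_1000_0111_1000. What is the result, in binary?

0b11001000010001100

Subtract column by column in base 2:
  0-0 → 0
  0-0 → 0
  1-0 → 1
  0-1 → 1 (borrow)
  0-1-1 → 0 (borrow)
  0-1-1 → 0 (borrow)
  0-1-1 → 0 (borrow)
  0-0-1 → 1 (borrow)
  1-0-1 → 0
  0-0 → 0
  0-0 → 0
  1-1 → 0
  1-0 → 1
  1-1 → 0
  1-1 → 0
  1-0 → 1
  0-1 → 1 (borrow)
  1-0-1 → 0
  0-0 → 0
  0-0 → 0
  0-0 → 0
  1-1 → 0
  1-1 → 0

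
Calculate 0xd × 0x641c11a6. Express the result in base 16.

Multiply each base-16 digit by 13, carrying:
  6×13 = 78 → write e carry 4
  a×13+4 = 134 → write 6 carry 8
  1×13+8 = 21 → write 5 carry 1
  1×13+1 = 14 → write e
  c×13 = 156 → write c carry 9
  1×13+9 = 22 → write 6 carry 1
  4×13+1 = 53 → write 5 carry 3
  6×13+3 = 81 → write 1 carry 5
  remaining carry: 5

0x5156ce56e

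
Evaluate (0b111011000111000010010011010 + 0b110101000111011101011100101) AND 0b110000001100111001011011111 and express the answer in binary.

0b110000001100011001001011111

Add column by column in base 2, right to left:
  0+1 = 1
  1+0 = 1
  0+1 = 1
  1+0 = 1
  1+0 = 1
  0+1 = 1
  0+1 = 1
  1+1 = 0 carry 1
  0+0+1 = 1
  0+1 = 1
  1+0 = 1
  0+1 = 1
  0+1 = 1
  0+1 = 1
  0+0 = 0
  1+1 = 0 carry 1
  1+1+1 = 1 carry 1
  1+1+1 = 1 carry 1
  0+0+1 = 1
  0+0 = 0
  0+0 = 0
  1+1 = 0 carry 1
  1+0+1 = 0 carry 1
  0+1+1 = 0 carry 1
  1+0+1 = 0 carry 1
  1+1+1 = 1 carry 1
  1+1+1 = 1 carry 1
  final carry 1
Sum = 0b1110000001110011111101111111; now AND with 0b110000001100111001011011111:
  1110000001110011111101111111
& 0110000001100111001011011111
= 0110000001100011001001011111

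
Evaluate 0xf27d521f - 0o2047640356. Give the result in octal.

0o34167410461

0xf27d521f = 0o36237251037 in octal.
Subtract column by column in base 8:
  7-6 → 1
  3-5 → 6 (borrow)
  0-3-1 → 4 (borrow)
  1-0-1 → 0
  5-4 → 1
  2-6 → 4 (borrow)
  7-7-1 → 7 (borrow)
  3-4-1 → 6 (borrow)
  2-0-1 → 1
  6-2 → 4
  3-0 → 3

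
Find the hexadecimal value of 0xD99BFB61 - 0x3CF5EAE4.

Subtract column by column in base 16:
  1-4 → D (borrow)
  6-E-1 → 7 (borrow)
  B-A-1 → 0
  F-E → 1
  B-5 → 6
  9-F → A (borrow)
  9-C-1 → C (borrow)
  D-3-1 → 9

0x9CA6107D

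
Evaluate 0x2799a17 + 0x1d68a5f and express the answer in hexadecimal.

0x4502476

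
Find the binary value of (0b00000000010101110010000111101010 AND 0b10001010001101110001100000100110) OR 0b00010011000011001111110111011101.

0b10011000111111111110111111111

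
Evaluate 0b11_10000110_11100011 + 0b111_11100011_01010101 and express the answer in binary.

Add column by column in base 2, right to left:
  1+1 = 0 carry 1
  1+0+1 = 0 carry 1
  0+1+1 = 0 carry 1
  0+0+1 = 1
  0+1 = 1
  1+0 = 1
  1+1 = 0 carry 1
  1+0+1 = 0 carry 1
  0+1+1 = 0 carry 1
  1+1+1 = 1 carry 1
  1+0+1 = 0 carry 1
  0+0+1 = 1
  0+0 = 0
  0+1 = 1
  0+1 = 1
  1+1 = 0 carry 1
  1+1+1 = 1 carry 1
  1+1+1 = 1 carry 1
  0+1+1 = 0 carry 1
  final carry 1

0b10110110101000111000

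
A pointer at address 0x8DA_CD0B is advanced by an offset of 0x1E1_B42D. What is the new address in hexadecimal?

0xABC8138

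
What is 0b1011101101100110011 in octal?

Group the bits in threes: 001 011 101 101 100 110 011 → 1355463.

0o1355463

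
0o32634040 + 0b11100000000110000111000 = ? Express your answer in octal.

0o66642130

0b11100000000110000111000 = 0o34006070 in octal.
Add column by column in base 8, right to left:
  0+0 = 0
  4+7 = 3 carry 1
  0+0+1 = 1
  4+6 = 2 carry 1
  3+0+1 = 4
  6+0 = 6
  2+4 = 6
  3+3 = 6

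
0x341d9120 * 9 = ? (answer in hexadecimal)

0x1d50a1a20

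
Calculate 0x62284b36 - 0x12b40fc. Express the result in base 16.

0x60fd0a3a

Subtract column by column in base 16:
  6-c → a (borrow)
  3-f-1 → 3 (borrow)
  b-0-1 → a
  4-4 → 0
  8-b → d (borrow)
  2-2-1 → f (borrow)
  2-1-1 → 0
  6-0 → 6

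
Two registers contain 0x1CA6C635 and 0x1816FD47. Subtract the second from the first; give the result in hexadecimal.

Subtract column by column in base 16:
  5-7 → E (borrow)
  3-4-1 → E (borrow)
  6-D-1 → 8 (borrow)
  C-F-1 → C (borrow)
  6-6-1 → F (borrow)
  A-1-1 → 8
  C-8 → 4
  1-1 → 0

0x48FC8EE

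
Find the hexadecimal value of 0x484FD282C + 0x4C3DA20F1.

0x948D7491D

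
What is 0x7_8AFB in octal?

Expand each hex digit to 4 bits: 7=0111 8=1000 A=1010 F=1111 B=1011.
Group the bits in threes: 001 111 000 101 011 111 011 → 1705373.

0o1705373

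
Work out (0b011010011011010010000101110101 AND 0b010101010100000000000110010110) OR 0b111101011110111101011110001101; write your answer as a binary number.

0b111101011110111101011110011101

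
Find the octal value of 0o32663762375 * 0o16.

Multiply each base-8 digit by 14, carrying:
  5×14 = 70 → write 6 carry 8
  7×14+8 = 106 → write 2 carry 13
  3×14+13 = 55 → write 7 carry 6
  2×14+6 = 34 → write 2 carry 4
  6×14+4 = 88 → write 0 carry 11
  7×14+11 = 109 → write 5 carry 13
  3×14+13 = 55 → write 7 carry 6
  6×14+6 = 90 → write 2 carry 11
  6×14+11 = 95 → write 7 carry 11
  2×14+11 = 39 → write 7 carry 4
  3×14+4 = 46 → write 6 carry 5
  remaining carry: 5

0o567727502726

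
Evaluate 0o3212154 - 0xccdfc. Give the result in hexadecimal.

0x4670

0o3212154 = 0xd146c in hexadecimal.
Subtract column by column in base 16:
  c-c → 0
  6-f → 7 (borrow)
  4-d-1 → 6 (borrow)
  1-c-1 → 4 (borrow)
  d-c-1 → 0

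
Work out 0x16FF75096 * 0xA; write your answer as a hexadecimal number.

0xE5FA925DC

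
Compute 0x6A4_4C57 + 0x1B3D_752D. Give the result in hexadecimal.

0x21E1C184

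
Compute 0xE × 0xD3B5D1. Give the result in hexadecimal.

0xB93F16E

Multiply each base-16 digit by 14, carrying:
  1×14 = 14 → write E
  D×14 = 182 → write 6 carry 11
  5×14+11 = 81 → write 1 carry 5
  B×14+5 = 159 → write F carry 9
  3×14+9 = 51 → write 3 carry 3
  D×14+3 = 185 → write 9 carry 11
  remaining carry: B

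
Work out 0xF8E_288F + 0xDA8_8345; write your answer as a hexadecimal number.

Add column by column in base 16, right to left:
  F+5 = 4 carry 1
  8+4+1 = D
  8+3 = B
  2+8 = A
  E+8 = 6 carry 1
  8+A+1 = 3 carry 1
  F+D+1 = D carry 1
  final carry 1

0x1D36ABD4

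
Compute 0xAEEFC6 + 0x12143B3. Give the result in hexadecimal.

0x1D03379

Add column by column in base 16, right to left:
  6+3 = 9
  C+B = 7 carry 1
  F+3+1 = 3 carry 1
  E+4+1 = 3 carry 1
  E+1+1 = 0 carry 1
  A+2+1 = D
  0+1 = 1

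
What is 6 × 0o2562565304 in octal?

Multiply each base-8 digit by 6, carrying:
  4×6 = 24 → write 0 carry 3
  0×6+3 = 3 → write 3
  3×6 = 18 → write 2 carry 2
  5×6+2 = 32 → write 0 carry 4
  6×6+4 = 40 → write 0 carry 5
  5×6+5 = 35 → write 3 carry 4
  2×6+4 = 16 → write 0 carry 2
  6×6+2 = 38 → write 6 carry 4
  5×6+4 = 34 → write 2 carry 4
  2×6+4 = 16 → write 0 carry 2
  remaining carry: 2

0o20260300230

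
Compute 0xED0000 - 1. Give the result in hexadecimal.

0xECFFFF

The trailing 4 digits are 0, so subtracting 1 borrows through: they become F and the next digit up decrements.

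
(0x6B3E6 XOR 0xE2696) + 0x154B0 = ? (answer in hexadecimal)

First 0x6B3E6 XOR 0xE2696 = 0x89570.
Add column by column in base 16, right to left:
  0+0 = 0
  7+B = 2 carry 1
  5+4+1 = A
  9+5 = E
  8+1 = 9

0x9EA20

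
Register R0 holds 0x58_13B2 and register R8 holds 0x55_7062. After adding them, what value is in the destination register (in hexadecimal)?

0xAD8414

Add column by column in base 16, right to left:
  2+2 = 4
  B+6 = 1 carry 1
  3+0+1 = 4
  1+7 = 8
  8+5 = D
  5+5 = A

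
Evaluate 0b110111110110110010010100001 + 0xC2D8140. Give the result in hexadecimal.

0b110111110110110010010100001 = 0x6FB64A1 in hexadecimal.
Add column by column in base 16, right to left:
  1+0 = 1
  A+4 = E
  4+1 = 5
  6+8 = E
  B+D = 8 carry 1
  F+2+1 = 2 carry 1
  6+C+1 = 3 carry 1
  final carry 1

0x1328E5E1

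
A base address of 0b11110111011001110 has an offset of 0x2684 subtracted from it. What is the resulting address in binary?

0b11100100001001010

0x2684 = 0b10011010000100 in binary.
Subtract column by column in base 2:
  0-0 → 0
  1-0 → 1
  1-1 → 0
  1-0 → 1
  0-0 → 0
  0-0 → 0
  1-0 → 1
  1-1 → 0
  0-0 → 0
  1-1 → 0
  1-1 → 0
  1-0 → 1
  0-0 → 0
  1-1 → 0
  1-0 → 1
  1-0 → 1
  1-0 → 1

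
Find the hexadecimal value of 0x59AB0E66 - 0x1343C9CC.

0x4667449A

Subtract column by column in base 16:
  6-C → A (borrow)
  6-C-1 → 9 (borrow)
  E-9-1 → 4
  0-C → 4 (borrow)
  B-3-1 → 7
  A-4 → 6
  9-3 → 6
  5-1 → 4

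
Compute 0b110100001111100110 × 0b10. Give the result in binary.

0b1101000011111001100

Multiply each base-2 digit by 2, carrying:
  0×2 = 0 → write 0
  1×2 = 2 → write 0 carry 1
  1×2+1 = 3 → write 1 carry 1
  0×2+1 = 1 → write 1
  0×2 = 0 → write 0
  1×2 = 2 → write 0 carry 1
  1×2+1 = 3 → write 1 carry 1
  1×2+1 = 3 → write 1 carry 1
  1×2+1 = 3 → write 1 carry 1
  1×2+1 = 3 → write 1 carry 1
  0×2+1 = 1 → write 1
  0×2 = 0 → write 0
  0×2 = 0 → write 0
  0×2 = 0 → write 0
  1×2 = 2 → write 0 carry 1
  0×2+1 = 1 → write 1
  1×2 = 2 → write 0 carry 1
  1×2+1 = 3 → write 1 carry 1
  remaining carry: 1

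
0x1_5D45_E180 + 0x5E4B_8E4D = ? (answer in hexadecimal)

0x1BB916FCD

Add column by column in base 16, right to left:
  0+D = D
  8+4 = C
  1+E = F
  E+8 = 6 carry 1
  5+B+1 = 1 carry 1
  4+4+1 = 9
  D+E = B carry 1
  5+5+1 = B
  1+0 = 1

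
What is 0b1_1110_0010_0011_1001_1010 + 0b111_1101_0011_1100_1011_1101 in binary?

0b100110110110000001010111

Add column by column in base 2, right to left:
  0+1 = 1
  1+0 = 1
  0+1 = 1
  1+1 = 0 carry 1
  1+1+1 = 1 carry 1
  0+1+1 = 0 carry 1
  0+0+1 = 1
  1+1 = 0 carry 1
  1+0+1 = 0 carry 1
  1+0+1 = 0 carry 1
  0+1+1 = 0 carry 1
  0+1+1 = 0 carry 1
  0+1+1 = 0 carry 1
  1+1+1 = 1 carry 1
  0+0+1 = 1
  0+0 = 0
  0+1 = 1
  1+0 = 1
  1+1 = 0 carry 1
  1+1+1 = 1 carry 1
  1+1+1 = 1 carry 1
  0+1+1 = 0 carry 1
  0+1+1 = 0 carry 1
  final carry 1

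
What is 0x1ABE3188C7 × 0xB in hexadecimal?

Multiply each base-16 digit by 11, carrying:
  7×11 = 77 → write D carry 4
  C×11+4 = 136 → write 8 carry 8
  8×11+8 = 96 → write 0 carry 6
  8×11+6 = 94 → write E carry 5
  1×11+5 = 16 → write 0 carry 1
  3×11+1 = 34 → write 2 carry 2
  E×11+2 = 156 → write C carry 9
  B×11+9 = 130 → write 2 carry 8
  A×11+8 = 118 → write 6 carry 7
  1×11+7 = 18 → write 2 carry 1
  remaining carry: 1

0x1262C20E08D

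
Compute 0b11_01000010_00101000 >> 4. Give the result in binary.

Right shift by 4: drop the 4 least-significant bits.

0b11010000100010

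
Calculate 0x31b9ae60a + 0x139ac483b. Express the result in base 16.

0x455472e45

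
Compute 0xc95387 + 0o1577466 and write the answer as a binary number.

0b110100000101001010111101

0xc95387 = 0b110010010101001110000111 in binary.
0o1577466 = 0b1101111111100110110 in binary.
Add column by column in base 2, right to left:
  1+0 = 1
  1+1 = 0 carry 1
  1+1+1 = 1 carry 1
  0+0+1 = 1
  0+1 = 1
  0+1 = 1
  0+0 = 0
  1+0 = 1
  1+1 = 0 carry 1
  1+1+1 = 1 carry 1
  0+1+1 = 0 carry 1
  0+1+1 = 0 carry 1
  1+1+1 = 1 carry 1
  0+1+1 = 0 carry 1
  1+1+1 = 1 carry 1
  0+1+1 = 0 carry 1
  1+0+1 = 0 carry 1
  0+1+1 = 0 carry 1
  0+1+1 = 0 carry 1
  1+0+1 = 0 carry 1
  0+0+1 = 1
  0+0 = 0
  1+0 = 1
  1+0 = 1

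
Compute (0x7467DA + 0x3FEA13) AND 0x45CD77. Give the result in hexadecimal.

Add column by column in base 16, right to left:
  A+3 = D
  D+1 = E
  7+A = 1 carry 1
  6+E+1 = 5 carry 1
  4+F+1 = 4 carry 1
  7+3+1 = B
Sum = 0xB451ED; now AND with 0x45CD77:
  B&4=0, 4&5=4, 5&C=4, 1&D=1, E&7=6, D&7=5

0x44165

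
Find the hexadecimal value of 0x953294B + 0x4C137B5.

0xE146100

Add column by column in base 16, right to left:
  B+5 = 0 carry 1
  4+B+1 = 0 carry 1
  9+7+1 = 1 carry 1
  2+3+1 = 6
  3+1 = 4
  5+C = 1 carry 1
  9+4+1 = E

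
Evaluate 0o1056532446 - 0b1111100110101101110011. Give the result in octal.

0b1111100110101101110011 = 0o17465563 in octal.
Subtract column by column in base 8:
  6-3 → 3
  4-6 → 6 (borrow)
  4-5-1 → 6 (borrow)
  2-5-1 → 4 (borrow)
  3-6-1 → 4 (borrow)
  5-4-1 → 0
  6-7 → 7 (borrow)
  5-1-1 → 3
  0-0 → 0
  1-0 → 1

0o1037044663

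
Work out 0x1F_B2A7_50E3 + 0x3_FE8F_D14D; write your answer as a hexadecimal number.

Add column by column in base 16, right to left:
  3+D = 0 carry 1
  E+4+1 = 3 carry 1
  0+1+1 = 2
  5+D = 2 carry 1
  7+F+1 = 7 carry 1
  A+8+1 = 3 carry 1
  2+E+1 = 1 carry 1
  B+F+1 = B carry 1
  F+3+1 = 3 carry 1
  1+0+1 = 2

0x23B1372230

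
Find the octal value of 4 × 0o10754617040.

Multiply each base-8 digit by 4, carrying:
  0×4 = 0 → write 0
  4×4 = 16 → write 0 carry 2
  0×4+2 = 2 → write 2
  7×4 = 28 → write 4 carry 3
  1×4+3 = 7 → write 7
  6×4 = 24 → write 0 carry 3
  4×4+3 = 19 → write 3 carry 2
  5×4+2 = 22 → write 6 carry 2
  7×4+2 = 30 → write 6 carry 3
  0×4+3 = 3 → write 3
  1×4 = 4 → write 4

0o43663074200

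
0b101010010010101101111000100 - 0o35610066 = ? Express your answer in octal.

0o464445616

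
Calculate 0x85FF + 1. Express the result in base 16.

The trailing 2 digits are F (max in base 16), so adding 1 cascades: they roll to 0 and the next digit up increments.

0x8600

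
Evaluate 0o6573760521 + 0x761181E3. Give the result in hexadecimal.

0xAC016334

0o6573760521 = 0x35EFE151 in hexadecimal.
Add column by column in base 16, right to left:
  1+3 = 4
  5+E = 3 carry 1
  1+1+1 = 3
  E+8 = 6 carry 1
  F+1+1 = 1 carry 1
  E+1+1 = 0 carry 1
  5+6+1 = C
  3+7 = A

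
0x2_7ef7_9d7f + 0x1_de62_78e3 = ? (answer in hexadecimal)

Add column by column in base 16, right to left:
  f+3 = 2 carry 1
  7+e+1 = 6 carry 1
  d+8+1 = 6 carry 1
  9+7+1 = 1 carry 1
  7+2+1 = a
  f+6 = 5 carry 1
  e+e+1 = d carry 1
  7+d+1 = 5 carry 1
  2+1+1 = 4

0x45d5a1662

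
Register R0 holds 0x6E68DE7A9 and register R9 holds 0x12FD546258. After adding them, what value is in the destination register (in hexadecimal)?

0x19E3E24A01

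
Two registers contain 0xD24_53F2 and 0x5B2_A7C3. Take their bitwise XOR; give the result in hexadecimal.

0x896F431

XOR each hex digit independently (no carries):
  D^5=8, 2^B=9, 4^2=6, 5^A=F, 3^7=4, F^C=3, 2^3=1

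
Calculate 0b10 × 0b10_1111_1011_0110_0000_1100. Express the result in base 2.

Multiply each base-2 digit by 2, carrying:
  0×2 = 0 → write 0
  0×2 = 0 → write 0
  1×2 = 2 → write 0 carry 1
  1×2+1 = 3 → write 1 carry 1
  0×2+1 = 1 → write 1
  0×2 = 0 → write 0
  0×2 = 0 → write 0
  0×2 = 0 → write 0
  0×2 = 0 → write 0
  1×2 = 2 → write 0 carry 1
  1×2+1 = 3 → write 1 carry 1
  0×2+1 = 1 → write 1
  1×2 = 2 → write 0 carry 1
  1×2+1 = 3 → write 1 carry 1
  0×2+1 = 1 → write 1
  1×2 = 2 → write 0 carry 1
  1×2+1 = 3 → write 1 carry 1
  1×2+1 = 3 → write 1 carry 1
  1×2+1 = 3 → write 1 carry 1
  1×2+1 = 3 → write 1 carry 1
  0×2+1 = 1 → write 1
  1×2 = 2 → write 0 carry 1
  remaining carry: 1

0b10111110110110000011000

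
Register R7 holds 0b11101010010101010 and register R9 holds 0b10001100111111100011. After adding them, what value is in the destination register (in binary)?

0b10101010010010001101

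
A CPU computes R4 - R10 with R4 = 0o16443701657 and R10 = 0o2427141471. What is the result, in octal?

0o14014540166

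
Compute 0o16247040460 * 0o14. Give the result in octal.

0o253724607100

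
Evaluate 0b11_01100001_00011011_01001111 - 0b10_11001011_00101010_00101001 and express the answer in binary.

Subtract column by column in base 2:
  1-1 → 0
  1-0 → 1
  1-0 → 1
  1-1 → 0
  0-0 → 0
  0-1 → 1 (borrow)
  1-0-1 → 0
  0-0 → 0
  1-0 → 1
  1-1 → 0
  0-0 → 0
  1-1 → 0
  1-0 → 1
  0-1 → 1 (borrow)
  0-0-1 → 1 (borrow)
  0-0-1 → 1 (borrow)
  1-1-1 → 1 (borrow)
  0-1-1 → 0 (borrow)
  0-0-1 → 1 (borrow)
  0-1-1 → 0 (borrow)
  0-0-1 → 1 (borrow)
  1-0-1 → 0
  1-1 → 0
  0-1 → 1 (borrow)
  1-0-1 → 0
  1-1 → 0

0b100101011111000100100110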